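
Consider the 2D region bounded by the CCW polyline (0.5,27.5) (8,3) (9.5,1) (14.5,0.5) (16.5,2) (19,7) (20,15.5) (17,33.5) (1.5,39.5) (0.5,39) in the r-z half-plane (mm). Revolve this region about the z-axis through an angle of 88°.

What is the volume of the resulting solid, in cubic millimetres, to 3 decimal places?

Profile (r,z), 10 vertices: (0.5,27.5) (8,3) (9.5,1) (14.5,0.5) (16.5,2) (19,7) (20,15.5) (17,33.5) (1.5,39.5) (0.5,39)
edge 0: (0.5,27.5)→(8,3)  cross = 0.5·3 − 8·27.5 = -218.5000; (r_i+r_j)·cross = 8.5·-218.5000 = -1857.2500
edge 1: (8,3)→(9.5,1)  cross = 8·1 − 9.5·3 = -20.5000; (r_i+r_j)·cross = 17.5·-20.5000 = -358.7500
edge 2: (9.5,1)→(14.5,0.5)  cross = 9.5·0.5 − 14.5·1 = -9.7500; (r_i+r_j)·cross = 24·-9.7500 = -234.0000
edge 3: (14.5,0.5)→(16.5,2)  cross = 14.5·2 − 16.5·0.5 = 20.7500; (r_i+r_j)·cross = 31·20.7500 = 643.2500
edge 4: (16.5,2)→(19,7)  cross = 16.5·7 − 19·2 = 77.5000; (r_i+r_j)·cross = 35.5·77.5000 = 2751.2500
edge 5: (19,7)→(20,15.5)  cross = 19·15.5 − 20·7 = 154.5000; (r_i+r_j)·cross = 39·154.5000 = 6025.5000
edge 6: (20,15.5)→(17,33.5)  cross = 20·33.5 − 17·15.5 = 406.5000; (r_i+r_j)·cross = 37·406.5000 = 15040.5000
edge 7: (17,33.5)→(1.5,39.5)  cross = 17·39.5 − 1.5·33.5 = 621.2500; (r_i+r_j)·cross = 18.5·621.2500 = 11493.1250
edge 8: (1.5,39.5)→(0.5,39)  cross = 1.5·39 − 0.5·39.5 = 38.7500; (r_i+r_j)·cross = 2·38.7500 = 77.5000
edge 9: (0.5,39)→(0.5,27.5)  cross = 0.5·27.5 − 0.5·39 = -5.7500; (r_i+r_j)·cross = 1·-5.7500 = -5.7500
Σcross = 1064.7500 → A = |Σcross|/2 = 532.3750 mm²
Σ(r_i+r_j)·cross = 33575.3750 → first moment M = |Σ|/6 = 5595.8958
R_c = M/A = 5595.8958/532.3750 = 10.5112 mm
θ = 88° = 1.535890 rad
V = θ·R_c·A = 1.535890·10.5112·532.3750 = 8594.679 mm³

Volume = 8594.679 mm³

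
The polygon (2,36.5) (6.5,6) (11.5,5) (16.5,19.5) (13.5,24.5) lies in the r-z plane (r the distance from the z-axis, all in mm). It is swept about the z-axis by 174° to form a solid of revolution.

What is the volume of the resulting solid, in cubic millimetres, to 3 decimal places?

Profile (r,z), 5 vertices: (2,36.5) (6.5,6) (11.5,5) (16.5,19.5) (13.5,24.5)
edge 0: (2,36.5)→(6.5,6)  cross = 2·6 − 6.5·36.5 = -225.2500; (r_i+r_j)·cross = 8.5·-225.2500 = -1914.6250
edge 1: (6.5,6)→(11.5,5)  cross = 6.5·5 − 11.5·6 = -36.5000; (r_i+r_j)·cross = 18·-36.5000 = -657.0000
edge 2: (11.5,5)→(16.5,19.5)  cross = 11.5·19.5 − 16.5·5 = 141.7500; (r_i+r_j)·cross = 28·141.7500 = 3969.0000
edge 3: (16.5,19.5)→(13.5,24.5)  cross = 16.5·24.5 − 13.5·19.5 = 141.0000; (r_i+r_j)·cross = 30·141.0000 = 4230.0000
edge 4: (13.5,24.5)→(2,36.5)  cross = 13.5·36.5 − 2·24.5 = 443.7500; (r_i+r_j)·cross = 15.5·443.7500 = 6878.1250
Σcross = 464.7500 → A = |Σcross|/2 = 232.3750 mm²
Σ(r_i+r_j)·cross = 12505.5000 → first moment M = |Σ|/6 = 2084.2500
R_c = M/A = 2084.2500/232.3750 = 8.9693 mm
θ = 174° = 3.036873 rad
V = θ·R_c·A = 3.036873·8.9693·232.3750 = 6329.602 mm³

Volume = 6329.602 mm³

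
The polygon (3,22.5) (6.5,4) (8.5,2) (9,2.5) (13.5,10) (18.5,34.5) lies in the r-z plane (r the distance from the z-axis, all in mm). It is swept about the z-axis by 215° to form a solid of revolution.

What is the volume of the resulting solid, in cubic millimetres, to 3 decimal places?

Volume = 9656.481 mm³

Profile (r,z), 6 vertices: (3,22.5) (6.5,4) (8.5,2) (9,2.5) (13.5,10) (18.5,34.5)
edge 0: (3,22.5)→(6.5,4)  cross = 3·4 − 6.5·22.5 = -134.2500; (r_i+r_j)·cross = 9.5·-134.2500 = -1275.3750
edge 1: (6.5,4)→(8.5,2)  cross = 6.5·2 − 8.5·4 = -21.0000; (r_i+r_j)·cross = 15·-21.0000 = -315.0000
edge 2: (8.5,2)→(9,2.5)  cross = 8.5·2.5 − 9·2 = 3.2500; (r_i+r_j)·cross = 17.5·3.2500 = 56.8750
edge 3: (9,2.5)→(13.5,10)  cross = 9·10 − 13.5·2.5 = 56.2500; (r_i+r_j)·cross = 22.5·56.2500 = 1265.6250
edge 4: (13.5,10)→(18.5,34.5)  cross = 13.5·34.5 − 18.5·10 = 280.7500; (r_i+r_j)·cross = 32·280.7500 = 8984.0000
edge 5: (18.5,34.5)→(3,22.5)  cross = 18.5·22.5 − 3·34.5 = 312.7500; (r_i+r_j)·cross = 21.5·312.7500 = 6724.1250
Σcross = 497.7500 → A = |Σcross|/2 = 248.8750 mm²
Σ(r_i+r_j)·cross = 15440.2500 → first moment M = |Σ|/6 = 2573.3750
R_c = M/A = 2573.3750/248.8750 = 10.3400 mm
θ = 215° = 3.752458 rad
V = θ·R_c·A = 3.752458·10.3400·248.8750 = 9656.481 mm³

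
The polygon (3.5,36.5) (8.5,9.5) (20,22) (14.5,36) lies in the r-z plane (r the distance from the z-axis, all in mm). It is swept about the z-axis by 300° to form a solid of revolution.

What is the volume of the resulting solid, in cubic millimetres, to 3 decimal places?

Profile (r,z), 4 vertices: (3.5,36.5) (8.5,9.5) (20,22) (14.5,36)
edge 0: (3.5,36.5)→(8.5,9.5)  cross = 3.5·9.5 − 8.5·36.5 = -277.0000; (r_i+r_j)·cross = 12·-277.0000 = -3324.0000
edge 1: (8.5,9.5)→(20,22)  cross = 8.5·22 − 20·9.5 = -3.0000; (r_i+r_j)·cross = 28.5·-3.0000 = -85.5000
edge 2: (20,22)→(14.5,36)  cross = 20·36 − 14.5·22 = 401.0000; (r_i+r_j)·cross = 34.5·401.0000 = 13834.5000
edge 3: (14.5,36)→(3.5,36.5)  cross = 14.5·36.5 − 3.5·36 = 403.2500; (r_i+r_j)·cross = 18·403.2500 = 7258.5000
Σcross = 524.2500 → A = |Σcross|/2 = 262.1250 mm²
Σ(r_i+r_j)·cross = 17683.5000 → first moment M = |Σ|/6 = 2947.2500
R_c = M/A = 2947.2500/262.1250 = 11.2437 mm
θ = 300° = 5.235988 rad
V = θ·R_c·A = 5.235988·11.2437·262.1250 = 15431.765 mm³

Volume = 15431.765 mm³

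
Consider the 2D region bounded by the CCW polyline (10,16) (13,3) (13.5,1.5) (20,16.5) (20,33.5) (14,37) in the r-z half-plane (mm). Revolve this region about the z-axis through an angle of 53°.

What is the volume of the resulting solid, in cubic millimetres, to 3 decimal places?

Volume = 3255.566 mm³

Profile (r,z), 6 vertices: (10,16) (13,3) (13.5,1.5) (20,16.5) (20,33.5) (14,37)
edge 0: (10,16)→(13,3)  cross = 10·3 − 13·16 = -178.0000; (r_i+r_j)·cross = 23·-178.0000 = -4094.0000
edge 1: (13,3)→(13.5,1.5)  cross = 13·1.5 − 13.5·3 = -21.0000; (r_i+r_j)·cross = 26.5·-21.0000 = -556.5000
edge 2: (13.5,1.5)→(20,16.5)  cross = 13.5·16.5 − 20·1.5 = 192.7500; (r_i+r_j)·cross = 33.5·192.7500 = 6457.1250
edge 3: (20,16.5)→(20,33.5)  cross = 20·33.5 − 20·16.5 = 340.0000; (r_i+r_j)·cross = 40·340.0000 = 13600.0000
edge 4: (20,33.5)→(14,37)  cross = 20·37 − 14·33.5 = 271.0000; (r_i+r_j)·cross = 34·271.0000 = 9214.0000
edge 5: (14,37)→(10,16)  cross = 14·16 − 10·37 = -146.0000; (r_i+r_j)·cross = 24·-146.0000 = -3504.0000
Σcross = 458.7500 → A = |Σcross|/2 = 229.3750 mm²
Σ(r_i+r_j)·cross = 21116.6250 → first moment M = |Σ|/6 = 3519.4375
R_c = M/A = 3519.4375/229.3750 = 15.3436 mm
θ = 53° = 0.925025 rad
V = θ·R_c·A = 0.925025·15.3436·229.3750 = 3255.566 mm³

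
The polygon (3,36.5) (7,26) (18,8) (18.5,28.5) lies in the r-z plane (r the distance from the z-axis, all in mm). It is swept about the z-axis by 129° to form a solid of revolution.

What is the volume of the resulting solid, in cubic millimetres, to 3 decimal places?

Profile (r,z), 4 vertices: (3,36.5) (7,26) (18,8) (18.5,28.5)
edge 0: (3,36.5)→(7,26)  cross = 3·26 − 7·36.5 = -177.5000; (r_i+r_j)·cross = 10·-177.5000 = -1775.0000
edge 1: (7,26)→(18,8)  cross = 7·8 − 18·26 = -412.0000; (r_i+r_j)·cross = 25·-412.0000 = -10300.0000
edge 2: (18,8)→(18.5,28.5)  cross = 18·28.5 − 18.5·8 = 365.0000; (r_i+r_j)·cross = 36.5·365.0000 = 13322.5000
edge 3: (18.5,28.5)→(3,36.5)  cross = 18.5·36.5 − 3·28.5 = 589.7500; (r_i+r_j)·cross = 21.5·589.7500 = 12679.6250
Σcross = 365.2500 → A = |Σcross|/2 = 182.6250 mm²
Σ(r_i+r_j)·cross = 13927.1250 → first moment M = |Σ|/6 = 2321.1875
R_c = M/A = 2321.1875/182.6250 = 12.7101 mm
θ = 129° = 2.251475 rad
V = θ·R_c·A = 2.251475·12.7101·182.6250 = 5226.095 mm³

Volume = 5226.095 mm³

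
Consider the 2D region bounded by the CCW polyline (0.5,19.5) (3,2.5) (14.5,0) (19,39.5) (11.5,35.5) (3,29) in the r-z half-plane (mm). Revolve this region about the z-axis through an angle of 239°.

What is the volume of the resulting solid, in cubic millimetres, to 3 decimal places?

Profile (r,z), 6 vertices: (0.5,19.5) (3,2.5) (14.5,0) (19,39.5) (11.5,35.5) (3,29)
edge 0: (0.5,19.5)→(3,2.5)  cross = 0.5·2.5 − 3·19.5 = -57.2500; (r_i+r_j)·cross = 3.5·-57.2500 = -200.3750
edge 1: (3,2.5)→(14.5,0)  cross = 3·0 − 14.5·2.5 = -36.2500; (r_i+r_j)·cross = 17.5·-36.2500 = -634.3750
edge 2: (14.5,0)→(19,39.5)  cross = 14.5·39.5 − 19·0 = 572.7500; (r_i+r_j)·cross = 33.5·572.7500 = 19187.1250
edge 3: (19,39.5)→(11.5,35.5)  cross = 19·35.5 − 11.5·39.5 = 220.2500; (r_i+r_j)·cross = 30.5·220.2500 = 6717.6250
edge 4: (11.5,35.5)→(3,29)  cross = 11.5·29 − 3·35.5 = 227.0000; (r_i+r_j)·cross = 14.5·227.0000 = 3291.5000
edge 5: (3,29)→(0.5,19.5)  cross = 3·19.5 − 0.5·29 = 44.0000; (r_i+r_j)·cross = 3.5·44.0000 = 154.0000
Σcross = 970.5000 → A = |Σcross|/2 = 485.2500 mm²
Σ(r_i+r_j)·cross = 28515.5000 → first moment M = |Σ|/6 = 4752.5833
R_c = M/A = 4752.5833/485.2500 = 9.7941 mm
θ = 239° = 4.171337 rad
V = θ·R_c·A = 4.171337·9.7941·485.2500 = 19824.626 mm³

Volume = 19824.626 mm³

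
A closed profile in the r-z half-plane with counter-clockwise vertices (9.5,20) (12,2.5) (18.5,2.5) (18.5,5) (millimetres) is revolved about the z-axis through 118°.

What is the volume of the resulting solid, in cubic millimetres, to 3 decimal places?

Volume = 1920.902 mm³

Profile (r,z), 4 vertices: (9.5,20) (12,2.5) (18.5,2.5) (18.5,5)
edge 0: (9.5,20)→(12,2.5)  cross = 9.5·2.5 − 12·20 = -216.2500; (r_i+r_j)·cross = 21.5·-216.2500 = -4649.3750
edge 1: (12,2.5)→(18.5,2.5)  cross = 12·2.5 − 18.5·2.5 = -16.2500; (r_i+r_j)·cross = 30.5·-16.2500 = -495.6250
edge 2: (18.5,2.5)→(18.5,5)  cross = 18.5·5 − 18.5·2.5 = 46.2500; (r_i+r_j)·cross = 37·46.2500 = 1711.2500
edge 3: (18.5,5)→(9.5,20)  cross = 18.5·20 − 9.5·5 = 322.5000; (r_i+r_j)·cross = 28·322.5000 = 9030.0000
Σcross = 136.2500 → A = |Σcross|/2 = 68.1250 mm²
Σ(r_i+r_j)·cross = 5596.2500 → first moment M = |Σ|/6 = 932.7083
R_c = M/A = 932.7083/68.1250 = 13.6911 mm
θ = 118° = 2.059489 rad
V = θ·R_c·A = 2.059489·13.6911·68.1250 = 1920.902 mm³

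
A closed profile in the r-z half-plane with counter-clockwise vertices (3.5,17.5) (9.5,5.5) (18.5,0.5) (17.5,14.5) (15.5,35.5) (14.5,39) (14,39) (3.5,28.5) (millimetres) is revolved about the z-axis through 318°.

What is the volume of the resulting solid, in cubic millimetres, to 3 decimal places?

Volume = 23469.722 mm³

Profile (r,z), 8 vertices: (3.5,17.5) (9.5,5.5) (18.5,0.5) (17.5,14.5) (15.5,35.5) (14.5,39) (14,39) (3.5,28.5)
edge 0: (3.5,17.5)→(9.5,5.5)  cross = 3.5·5.5 − 9.5·17.5 = -147.0000; (r_i+r_j)·cross = 13·-147.0000 = -1911.0000
edge 1: (9.5,5.5)→(18.5,0.5)  cross = 9.5·0.5 − 18.5·5.5 = -97.0000; (r_i+r_j)·cross = 28·-97.0000 = -2716.0000
edge 2: (18.5,0.5)→(17.5,14.5)  cross = 18.5·14.5 − 17.5·0.5 = 259.5000; (r_i+r_j)·cross = 36·259.5000 = 9342.0000
edge 3: (17.5,14.5)→(15.5,35.5)  cross = 17.5·35.5 − 15.5·14.5 = 396.5000; (r_i+r_j)·cross = 33·396.5000 = 13084.5000
edge 4: (15.5,35.5)→(14.5,39)  cross = 15.5·39 − 14.5·35.5 = 89.7500; (r_i+r_j)·cross = 30·89.7500 = 2692.5000
edge 5: (14.5,39)→(14,39)  cross = 14.5·39 − 14·39 = 19.5000; (r_i+r_j)·cross = 28.5·19.5000 = 555.7500
edge 6: (14,39)→(3.5,28.5)  cross = 14·28.5 − 3.5·39 = 262.5000; (r_i+r_j)·cross = 17.5·262.5000 = 4593.7500
edge 7: (3.5,28.5)→(3.5,17.5)  cross = 3.5·17.5 − 3.5·28.5 = -38.5000; (r_i+r_j)·cross = 7·-38.5000 = -269.5000
Σcross = 745.2500 → A = |Σcross|/2 = 372.6250 mm²
Σ(r_i+r_j)·cross = 25372.0000 → first moment M = |Σ|/6 = 4228.6667
R_c = M/A = 4228.6667/372.6250 = 11.3483 mm
θ = 318° = 5.550147 rad
V = θ·R_c·A = 5.550147·11.3483·372.6250 = 23469.722 mm³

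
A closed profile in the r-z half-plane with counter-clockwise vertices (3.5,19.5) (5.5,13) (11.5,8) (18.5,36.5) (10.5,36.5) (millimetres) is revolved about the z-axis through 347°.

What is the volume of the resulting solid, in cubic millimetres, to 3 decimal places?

Profile (r,z), 5 vertices: (3.5,19.5) (5.5,13) (11.5,8) (18.5,36.5) (10.5,36.5)
edge 0: (3.5,19.5)→(5.5,13)  cross = 3.5·13 − 5.5·19.5 = -61.7500; (r_i+r_j)·cross = 9·-61.7500 = -555.7500
edge 1: (5.5,13)→(11.5,8)  cross = 5.5·8 − 11.5·13 = -105.5000; (r_i+r_j)·cross = 17·-105.5000 = -1793.5000
edge 2: (11.5,8)→(18.5,36.5)  cross = 11.5·36.5 − 18.5·8 = 271.7500; (r_i+r_j)·cross = 30·271.7500 = 8152.5000
edge 3: (18.5,36.5)→(10.5,36.5)  cross = 18.5·36.5 − 10.5·36.5 = 292.0000; (r_i+r_j)·cross = 29·292.0000 = 8468.0000
edge 4: (10.5,36.5)→(3.5,19.5)  cross = 10.5·19.5 − 3.5·36.5 = 77.0000; (r_i+r_j)·cross = 14·77.0000 = 1078.0000
Σcross = 473.5000 → A = |Σcross|/2 = 236.7500 mm²
Σ(r_i+r_j)·cross = 15349.2500 → first moment M = |Σ|/6 = 2558.2083
R_c = M/A = 2558.2083/236.7500 = 10.8055 mm
θ = 347° = 6.056293 rad
V = θ·R_c·A = 6.056293·10.8055·236.7500 = 15493.258 mm³

Volume = 15493.258 mm³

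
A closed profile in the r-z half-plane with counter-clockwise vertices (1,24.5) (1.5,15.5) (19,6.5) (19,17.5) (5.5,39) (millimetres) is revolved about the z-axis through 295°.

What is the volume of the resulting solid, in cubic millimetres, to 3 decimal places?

Profile (r,z), 5 vertices: (1,24.5) (1.5,15.5) (19,6.5) (19,17.5) (5.5,39)
edge 0: (1,24.5)→(1.5,15.5)  cross = 1·15.5 − 1.5·24.5 = -21.2500; (r_i+r_j)·cross = 2.5·-21.2500 = -53.1250
edge 1: (1.5,15.5)→(19,6.5)  cross = 1.5·6.5 − 19·15.5 = -284.7500; (r_i+r_j)·cross = 20.5·-284.7500 = -5837.3750
edge 2: (19,6.5)→(19,17.5)  cross = 19·17.5 − 19·6.5 = 209.0000; (r_i+r_j)·cross = 38·209.0000 = 7942.0000
edge 3: (19,17.5)→(5.5,39)  cross = 19·39 − 5.5·17.5 = 644.7500; (r_i+r_j)·cross = 24.5·644.7500 = 15796.3750
edge 4: (5.5,39)→(1,24.5)  cross = 5.5·24.5 − 1·39 = 95.7500; (r_i+r_j)·cross = 6.5·95.7500 = 622.3750
Σcross = 643.5000 → A = |Σcross|/2 = 321.7500 mm²
Σ(r_i+r_j)·cross = 18470.2500 → first moment M = |Σ|/6 = 3078.3750
R_c = M/A = 3078.3750/321.7500 = 9.5676 mm
θ = 295° = 5.148721 rad
V = θ·R_c·A = 5.148721·9.5676·321.7500 = 15849.695 mm³

Volume = 15849.695 mm³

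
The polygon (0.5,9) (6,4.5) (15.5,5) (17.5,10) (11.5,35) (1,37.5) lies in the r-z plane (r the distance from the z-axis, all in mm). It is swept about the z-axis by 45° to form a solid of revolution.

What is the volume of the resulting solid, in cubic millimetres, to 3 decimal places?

Profile (r,z), 6 vertices: (0.5,9) (6,4.5) (15.5,5) (17.5,10) (11.5,35) (1,37.5)
edge 0: (0.5,9)→(6,4.5)  cross = 0.5·4.5 − 6·9 = -51.7500; (r_i+r_j)·cross = 6.5·-51.7500 = -336.3750
edge 1: (6,4.5)→(15.5,5)  cross = 6·5 − 15.5·4.5 = -39.7500; (r_i+r_j)·cross = 21.5·-39.7500 = -854.6250
edge 2: (15.5,5)→(17.5,10)  cross = 15.5·10 − 17.5·5 = 67.5000; (r_i+r_j)·cross = 33·67.5000 = 2227.5000
edge 3: (17.5,10)→(11.5,35)  cross = 17.5·35 − 11.5·10 = 497.5000; (r_i+r_j)·cross = 29·497.5000 = 14427.5000
edge 4: (11.5,35)→(1,37.5)  cross = 11.5·37.5 − 1·35 = 396.2500; (r_i+r_j)·cross = 12.5·396.2500 = 4953.1250
edge 5: (1,37.5)→(0.5,9)  cross = 1·9 − 0.5·37.5 = -9.7500; (r_i+r_j)·cross = 1.5·-9.7500 = -14.6250
Σcross = 860.0000 → A = |Σcross|/2 = 430.0000 mm²
Σ(r_i+r_j)·cross = 20402.5000 → first moment M = |Σ|/6 = 3400.4167
R_c = M/A = 3400.4167/430.0000 = 7.9079 mm
θ = 45° = 0.785398 rad
V = θ·R_c·A = 0.785398·7.9079·430.0000 = 2670.681 mm³

Volume = 2670.681 mm³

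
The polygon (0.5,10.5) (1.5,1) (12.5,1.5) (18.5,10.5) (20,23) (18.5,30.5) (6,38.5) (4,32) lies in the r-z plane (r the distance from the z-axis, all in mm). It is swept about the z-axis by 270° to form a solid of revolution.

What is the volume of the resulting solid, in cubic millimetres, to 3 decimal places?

Volume = 25052.729 mm³

Profile (r,z), 8 vertices: (0.5,10.5) (1.5,1) (12.5,1.5) (18.5,10.5) (20,23) (18.5,30.5) (6,38.5) (4,32)
edge 0: (0.5,10.5)→(1.5,1)  cross = 0.5·1 − 1.5·10.5 = -15.2500; (r_i+r_j)·cross = 2·-15.2500 = -30.5000
edge 1: (1.5,1)→(12.5,1.5)  cross = 1.5·1.5 − 12.5·1 = -10.2500; (r_i+r_j)·cross = 14·-10.2500 = -143.5000
edge 2: (12.5,1.5)→(18.5,10.5)  cross = 12.5·10.5 − 18.5·1.5 = 103.5000; (r_i+r_j)·cross = 31·103.5000 = 3208.5000
edge 3: (18.5,10.5)→(20,23)  cross = 18.5·23 − 20·10.5 = 215.5000; (r_i+r_j)·cross = 38.5·215.5000 = 8296.7500
edge 4: (20,23)→(18.5,30.5)  cross = 20·30.5 − 18.5·23 = 184.5000; (r_i+r_j)·cross = 38.5·184.5000 = 7103.2500
edge 5: (18.5,30.5)→(6,38.5)  cross = 18.5·38.5 − 6·30.5 = 529.2500; (r_i+r_j)·cross = 24.5·529.2500 = 12966.6250
edge 6: (6,38.5)→(4,32)  cross = 6·32 − 4·38.5 = 38.0000; (r_i+r_j)·cross = 10·38.0000 = 380.0000
edge 7: (4,32)→(0.5,10.5)  cross = 4·10.5 − 0.5·32 = 26.0000; (r_i+r_j)·cross = 4.5·26.0000 = 117.0000
Σcross = 1071.2500 → A = |Σcross|/2 = 535.6250 mm²
Σ(r_i+r_j)·cross = 31898.1250 → first moment M = |Σ|/6 = 5316.3542
R_c = M/A = 5316.3542/535.6250 = 9.9255 mm
θ = 270° = 4.712389 rad
V = θ·R_c·A = 4.712389·9.9255·535.6250 = 25052.729 mm³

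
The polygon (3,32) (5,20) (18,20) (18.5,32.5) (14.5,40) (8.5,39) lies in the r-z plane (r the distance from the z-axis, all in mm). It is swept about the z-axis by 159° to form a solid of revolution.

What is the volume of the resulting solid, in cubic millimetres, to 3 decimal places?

Profile (r,z), 6 vertices: (3,32) (5,20) (18,20) (18.5,32.5) (14.5,40) (8.5,39)
edge 0: (3,32)→(5,20)  cross = 3·20 − 5·32 = -100.0000; (r_i+r_j)·cross = 8·-100.0000 = -800.0000
edge 1: (5,20)→(18,20)  cross = 5·20 − 18·20 = -260.0000; (r_i+r_j)·cross = 23·-260.0000 = -5980.0000
edge 2: (18,20)→(18.5,32.5)  cross = 18·32.5 − 18.5·20 = 215.0000; (r_i+r_j)·cross = 36.5·215.0000 = 7847.5000
edge 3: (18.5,32.5)→(14.5,40)  cross = 18.5·40 − 14.5·32.5 = 268.7500; (r_i+r_j)·cross = 33·268.7500 = 8868.7500
edge 4: (14.5,40)→(8.5,39)  cross = 14.5·39 − 8.5·40 = 225.5000; (r_i+r_j)·cross = 23·225.5000 = 5186.5000
edge 5: (8.5,39)→(3,32)  cross = 8.5·32 − 3·39 = 155.0000; (r_i+r_j)·cross = 11.5·155.0000 = 1782.5000
Σcross = 504.2500 → A = |Σcross|/2 = 252.1250 mm²
Σ(r_i+r_j)·cross = 16905.2500 → first moment M = |Σ|/6 = 2817.5417
R_c = M/A = 2817.5417/252.1250 = 11.1752 mm
θ = 159° = 2.775074 rad
V = θ·R_c·A = 2.775074·11.1752·252.1250 = 7818.885 mm³

Volume = 7818.885 mm³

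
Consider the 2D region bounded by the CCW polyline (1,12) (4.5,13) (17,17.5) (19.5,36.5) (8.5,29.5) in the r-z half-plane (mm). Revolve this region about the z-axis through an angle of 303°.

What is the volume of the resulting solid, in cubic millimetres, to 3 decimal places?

Volume = 13236.293 mm³

Profile (r,z), 5 vertices: (1,12) (4.5,13) (17,17.5) (19.5,36.5) (8.5,29.5)
edge 0: (1,12)→(4.5,13)  cross = 1·13 − 4.5·12 = -41.0000; (r_i+r_j)·cross = 5.5·-41.0000 = -225.5000
edge 1: (4.5,13)→(17,17.5)  cross = 4.5·17.5 − 17·13 = -142.2500; (r_i+r_j)·cross = 21.5·-142.2500 = -3058.3750
edge 2: (17,17.5)→(19.5,36.5)  cross = 17·36.5 − 19.5·17.5 = 279.2500; (r_i+r_j)·cross = 36.5·279.2500 = 10192.6250
edge 3: (19.5,36.5)→(8.5,29.5)  cross = 19.5·29.5 − 8.5·36.5 = 265.0000; (r_i+r_j)·cross = 28·265.0000 = 7420.0000
edge 4: (8.5,29.5)→(1,12)  cross = 8.5·12 − 1·29.5 = 72.5000; (r_i+r_j)·cross = 9.5·72.5000 = 688.7500
Σcross = 433.5000 → A = |Σcross|/2 = 216.7500 mm²
Σ(r_i+r_j)·cross = 15017.5000 → first moment M = |Σ|/6 = 2502.9167
R_c = M/A = 2502.9167/216.7500 = 11.5475 mm
θ = 303° = 5.288348 rad
V = θ·R_c·A = 5.288348·11.5475·216.7500 = 13236.293 mm³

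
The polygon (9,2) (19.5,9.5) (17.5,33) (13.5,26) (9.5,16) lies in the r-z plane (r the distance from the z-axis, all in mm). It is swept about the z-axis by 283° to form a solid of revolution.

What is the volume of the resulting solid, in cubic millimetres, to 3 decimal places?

Profile (r,z), 5 vertices: (9,2) (19.5,9.5) (17.5,33) (13.5,26) (9.5,16)
edge 0: (9,2)→(19.5,9.5)  cross = 9·9.5 − 19.5·2 = 46.5000; (r_i+r_j)·cross = 28.5·46.5000 = 1325.2500
edge 1: (19.5,9.5)→(17.5,33)  cross = 19.5·33 − 17.5·9.5 = 477.2500; (r_i+r_j)·cross = 37·477.2500 = 17658.2500
edge 2: (17.5,33)→(13.5,26)  cross = 17.5·26 − 13.5·33 = 9.5000; (r_i+r_j)·cross = 31·9.5000 = 294.5000
edge 3: (13.5,26)→(9.5,16)  cross = 13.5·16 − 9.5·26 = -31.0000; (r_i+r_j)·cross = 23·-31.0000 = -713.0000
edge 4: (9.5,16)→(9,2)  cross = 9.5·2 − 9·16 = -125.0000; (r_i+r_j)·cross = 18.5·-125.0000 = -2312.5000
Σcross = 377.2500 → A = |Σcross|/2 = 188.6250 mm²
Σ(r_i+r_j)·cross = 16252.5000 → first moment M = |Σ|/6 = 2708.7500
R_c = M/A = 2708.7500/188.6250 = 14.3605 mm
θ = 283° = 4.939282 rad
V = θ·R_c·A = 4.939282·14.3605·188.6250 = 13379.280 mm³

Volume = 13379.280 mm³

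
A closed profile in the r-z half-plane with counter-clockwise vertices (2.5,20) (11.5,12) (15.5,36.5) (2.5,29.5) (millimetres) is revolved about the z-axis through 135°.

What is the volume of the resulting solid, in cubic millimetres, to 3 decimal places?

Profile (r,z), 4 vertices: (2.5,20) (11.5,12) (15.5,36.5) (2.5,29.5)
edge 0: (2.5,20)→(11.5,12)  cross = 2.5·12 − 11.5·20 = -200.0000; (r_i+r_j)·cross = 14·-200.0000 = -2800.0000
edge 1: (11.5,12)→(15.5,36.5)  cross = 11.5·36.5 − 15.5·12 = 233.7500; (r_i+r_j)·cross = 27·233.7500 = 6311.2500
edge 2: (15.5,36.5)→(2.5,29.5)  cross = 15.5·29.5 − 2.5·36.5 = 366.0000; (r_i+r_j)·cross = 18·366.0000 = 6588.0000
edge 3: (2.5,29.5)→(2.5,20)  cross = 2.5·20 − 2.5·29.5 = -23.7500; (r_i+r_j)·cross = 5·-23.7500 = -118.7500
Σcross = 376.0000 → A = |Σcross|/2 = 188.0000 mm²
Σ(r_i+r_j)·cross = 9980.5000 → first moment M = |Σ|/6 = 1663.4167
R_c = M/A = 1663.4167/188.0000 = 8.8480 mm
θ = 135° = 2.356194 rad
V = θ·R_c·A = 2.356194·8.8480·188.0000 = 3919.333 mm³

Volume = 3919.333 mm³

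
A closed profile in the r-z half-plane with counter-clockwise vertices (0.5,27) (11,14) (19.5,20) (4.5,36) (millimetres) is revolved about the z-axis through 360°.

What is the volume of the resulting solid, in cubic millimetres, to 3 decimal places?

Volume = 10737.964 mm³

Profile (r,z), 4 vertices: (0.5,27) (11,14) (19.5,20) (4.5,36)
edge 0: (0.5,27)→(11,14)  cross = 0.5·14 − 11·27 = -290.0000; (r_i+r_j)·cross = 11.5·-290.0000 = -3335.0000
edge 1: (11,14)→(19.5,20)  cross = 11·20 − 19.5·14 = -53.0000; (r_i+r_j)·cross = 30.5·-53.0000 = -1616.5000
edge 2: (19.5,20)→(4.5,36)  cross = 19.5·36 − 4.5·20 = 612.0000; (r_i+r_j)·cross = 24·612.0000 = 14688.0000
edge 3: (4.5,36)→(0.5,27)  cross = 4.5·27 − 0.5·36 = 103.5000; (r_i+r_j)·cross = 5·103.5000 = 517.5000
Σcross = 372.5000 → A = |Σcross|/2 = 186.2500 mm²
Σ(r_i+r_j)·cross = 10254.0000 → first moment M = |Σ|/6 = 1709.0000
R_c = M/A = 1709.0000/186.2500 = 9.1758 mm
θ = 360° = 6.283185 rad
V = θ·R_c·A = 6.283185·9.1758·186.2500 = 10737.964 mm³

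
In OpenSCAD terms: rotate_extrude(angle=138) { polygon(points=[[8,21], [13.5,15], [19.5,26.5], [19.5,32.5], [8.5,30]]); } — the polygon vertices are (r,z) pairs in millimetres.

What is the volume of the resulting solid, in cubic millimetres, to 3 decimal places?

Volume = 4347.942 mm³

Profile (r,z), 5 vertices: (8,21) (13.5,15) (19.5,26.5) (19.5,32.5) (8.5,30)
edge 0: (8,21)→(13.5,15)  cross = 8·15 − 13.5·21 = -163.5000; (r_i+r_j)·cross = 21.5·-163.5000 = -3515.2500
edge 1: (13.5,15)→(19.5,26.5)  cross = 13.5·26.5 − 19.5·15 = 65.2500; (r_i+r_j)·cross = 33·65.2500 = 2153.2500
edge 2: (19.5,26.5)→(19.5,32.5)  cross = 19.5·32.5 − 19.5·26.5 = 117.0000; (r_i+r_j)·cross = 39·117.0000 = 4563.0000
edge 3: (19.5,32.5)→(8.5,30)  cross = 19.5·30 − 8.5·32.5 = 308.7500; (r_i+r_j)·cross = 28·308.7500 = 8645.0000
edge 4: (8.5,30)→(8,21)  cross = 8.5·21 − 8·30 = -61.5000; (r_i+r_j)·cross = 16.5·-61.5000 = -1014.7500
Σcross = 266.0000 → A = |Σcross|/2 = 133.0000 mm²
Σ(r_i+r_j)·cross = 10831.2500 → first moment M = |Σ|/6 = 1805.2083
R_c = M/A = 1805.2083/133.0000 = 13.5730 mm
θ = 138° = 2.408554 rad
V = θ·R_c·A = 2.408554·13.5730·133.0000 = 4347.942 mm³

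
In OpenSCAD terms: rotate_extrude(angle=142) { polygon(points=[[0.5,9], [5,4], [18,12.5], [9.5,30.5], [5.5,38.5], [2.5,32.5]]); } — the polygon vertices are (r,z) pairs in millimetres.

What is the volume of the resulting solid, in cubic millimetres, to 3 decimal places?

Profile (r,z), 6 vertices: (0.5,9) (5,4) (18,12.5) (9.5,30.5) (5.5,38.5) (2.5,32.5)
edge 0: (0.5,9)→(5,4)  cross = 0.5·4 − 5·9 = -43.0000; (r_i+r_j)·cross = 5.5·-43.0000 = -236.5000
edge 1: (5,4)→(18,12.5)  cross = 5·12.5 − 18·4 = -9.5000; (r_i+r_j)·cross = 23·-9.5000 = -218.5000
edge 2: (18,12.5)→(9.5,30.5)  cross = 18·30.5 − 9.5·12.5 = 430.2500; (r_i+r_j)·cross = 27.5·430.2500 = 11831.8750
edge 3: (9.5,30.5)→(5.5,38.5)  cross = 9.5·38.5 − 5.5·30.5 = 198.0000; (r_i+r_j)·cross = 15·198.0000 = 2970.0000
edge 4: (5.5,38.5)→(2.5,32.5)  cross = 5.5·32.5 − 2.5·38.5 = 82.5000; (r_i+r_j)·cross = 8·82.5000 = 660.0000
edge 5: (2.5,32.5)→(0.5,9)  cross = 2.5·9 − 0.5·32.5 = 6.2500; (r_i+r_j)·cross = 3·6.2500 = 18.7500
Σcross = 664.5000 → A = |Σcross|/2 = 332.2500 mm²
Σ(r_i+r_j)·cross = 15025.6250 → first moment M = |Σ|/6 = 2504.2708
R_c = M/A = 2504.2708/332.2500 = 7.5373 mm
θ = 142° = 2.478368 rad
V = θ·R_c·A = 2.478368·7.5373·332.2500 = 6206.504 mm³

Volume = 6206.504 mm³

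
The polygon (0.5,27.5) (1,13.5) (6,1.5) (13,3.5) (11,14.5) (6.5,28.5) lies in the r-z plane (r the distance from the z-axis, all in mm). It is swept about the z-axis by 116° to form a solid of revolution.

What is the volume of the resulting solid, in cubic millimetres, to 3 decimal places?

Profile (r,z), 6 vertices: (0.5,27.5) (1,13.5) (6,1.5) (13,3.5) (11,14.5) (6.5,28.5)
edge 0: (0.5,27.5)→(1,13.5)  cross = 0.5·13.5 − 1·27.5 = -20.7500; (r_i+r_j)·cross = 1.5·-20.7500 = -31.1250
edge 1: (1,13.5)→(6,1.5)  cross = 1·1.5 − 6·13.5 = -79.5000; (r_i+r_j)·cross = 7·-79.5000 = -556.5000
edge 2: (6,1.5)→(13,3.5)  cross = 6·3.5 − 13·1.5 = 1.5000; (r_i+r_j)·cross = 19·1.5000 = 28.5000
edge 3: (13,3.5)→(11,14.5)  cross = 13·14.5 − 11·3.5 = 150.0000; (r_i+r_j)·cross = 24·150.0000 = 3600.0000
edge 4: (11,14.5)→(6.5,28.5)  cross = 11·28.5 − 6.5·14.5 = 219.2500; (r_i+r_j)·cross = 17.5·219.2500 = 3836.8750
edge 5: (6.5,28.5)→(0.5,27.5)  cross = 6.5·27.5 − 0.5·28.5 = 164.5000; (r_i+r_j)·cross = 7·164.5000 = 1151.5000
Σcross = 435.0000 → A = |Σcross|/2 = 217.5000 mm²
Σ(r_i+r_j)·cross = 8029.2500 → first moment M = |Σ|/6 = 1338.2083
R_c = M/A = 1338.2083/217.5000 = 6.1527 mm
θ = 116° = 2.024582 rad
V = θ·R_c·A = 2.024582·6.1527·217.5000 = 2709.312 mm³

Volume = 2709.312 mm³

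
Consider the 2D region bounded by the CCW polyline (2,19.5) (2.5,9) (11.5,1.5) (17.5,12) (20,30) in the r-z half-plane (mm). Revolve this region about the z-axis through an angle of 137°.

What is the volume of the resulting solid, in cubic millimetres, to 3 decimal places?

Volume = 7832.201 mm³

Profile (r,z), 5 vertices: (2,19.5) (2.5,9) (11.5,1.5) (17.5,12) (20,30)
edge 0: (2,19.5)→(2.5,9)  cross = 2·9 − 2.5·19.5 = -30.7500; (r_i+r_j)·cross = 4.5·-30.7500 = -138.3750
edge 1: (2.5,9)→(11.5,1.5)  cross = 2.5·1.5 − 11.5·9 = -99.7500; (r_i+r_j)·cross = 14·-99.7500 = -1396.5000
edge 2: (11.5,1.5)→(17.5,12)  cross = 11.5·12 − 17.5·1.5 = 111.7500; (r_i+r_j)·cross = 29·111.7500 = 3240.7500
edge 3: (17.5,12)→(20,30)  cross = 17.5·30 − 20·12 = 285.0000; (r_i+r_j)·cross = 37.5·285.0000 = 10687.5000
edge 4: (20,30)→(2,19.5)  cross = 20·19.5 − 2·30 = 330.0000; (r_i+r_j)·cross = 22·330.0000 = 7260.0000
Σcross = 596.2500 → A = |Σcross|/2 = 298.1250 mm²
Σ(r_i+r_j)·cross = 19653.3750 → first moment M = |Σ|/6 = 3275.5625
R_c = M/A = 3275.5625/298.1250 = 10.9872 mm
θ = 137° = 2.391101 rad
V = θ·R_c·A = 2.391101·10.9872·298.1250 = 7832.201 mm³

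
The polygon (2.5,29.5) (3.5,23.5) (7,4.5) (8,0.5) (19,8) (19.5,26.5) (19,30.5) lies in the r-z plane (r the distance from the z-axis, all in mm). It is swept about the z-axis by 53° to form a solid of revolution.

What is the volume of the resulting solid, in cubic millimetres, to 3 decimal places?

Profile (r,z), 7 vertices: (2.5,29.5) (3.5,23.5) (7,4.5) (8,0.5) (19,8) (19.5,26.5) (19,30.5)
edge 0: (2.5,29.5)→(3.5,23.5)  cross = 2.5·23.5 − 3.5·29.5 = -44.5000; (r_i+r_j)·cross = 6·-44.5000 = -267.0000
edge 1: (3.5,23.5)→(7,4.5)  cross = 3.5·4.5 − 7·23.5 = -148.7500; (r_i+r_j)·cross = 10.5·-148.7500 = -1561.8750
edge 2: (7,4.5)→(8,0.5)  cross = 7·0.5 − 8·4.5 = -32.5000; (r_i+r_j)·cross = 15·-32.5000 = -487.5000
edge 3: (8,0.5)→(19,8)  cross = 8·8 − 19·0.5 = 54.5000; (r_i+r_j)·cross = 27·54.5000 = 1471.5000
edge 4: (19,8)→(19.5,26.5)  cross = 19·26.5 − 19.5·8 = 347.5000; (r_i+r_j)·cross = 38.5·347.5000 = 13378.7500
edge 5: (19.5,26.5)→(19,30.5)  cross = 19.5·30.5 − 19·26.5 = 91.2500; (r_i+r_j)·cross = 38.5·91.2500 = 3513.1250
edge 6: (19,30.5)→(2.5,29.5)  cross = 19·29.5 − 2.5·30.5 = 484.2500; (r_i+r_j)·cross = 21.5·484.2500 = 10411.3750
Σcross = 751.7500 → A = |Σcross|/2 = 375.8750 mm²
Σ(r_i+r_j)·cross = 26458.3750 → first moment M = |Σ|/6 = 4409.7292
R_c = M/A = 4409.7292/375.8750 = 11.7319 mm
θ = 53° = 0.925025 rad
V = θ·R_c·A = 0.925025·11.7319·375.8750 = 4079.108 mm³

Volume = 4079.108 mm³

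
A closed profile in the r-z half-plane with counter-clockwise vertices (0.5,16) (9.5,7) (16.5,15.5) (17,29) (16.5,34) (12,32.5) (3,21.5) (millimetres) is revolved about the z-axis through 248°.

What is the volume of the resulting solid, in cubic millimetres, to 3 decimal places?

Volume = 11592.401 mm³

Profile (r,z), 7 vertices: (0.5,16) (9.5,7) (16.5,15.5) (17,29) (16.5,34) (12,32.5) (3,21.5)
edge 0: (0.5,16)→(9.5,7)  cross = 0.5·7 − 9.5·16 = -148.5000; (r_i+r_j)·cross = 10·-148.5000 = -1485.0000
edge 1: (9.5,7)→(16.5,15.5)  cross = 9.5·15.5 − 16.5·7 = 31.7500; (r_i+r_j)·cross = 26·31.7500 = 825.5000
edge 2: (16.5,15.5)→(17,29)  cross = 16.5·29 − 17·15.5 = 215.0000; (r_i+r_j)·cross = 33.5·215.0000 = 7202.5000
edge 3: (17,29)→(16.5,34)  cross = 17·34 − 16.5·29 = 99.5000; (r_i+r_j)·cross = 33.5·99.5000 = 3333.2500
edge 4: (16.5,34)→(12,32.5)  cross = 16.5·32.5 − 12·34 = 128.2500; (r_i+r_j)·cross = 28.5·128.2500 = 3655.1250
edge 5: (12,32.5)→(3,21.5)  cross = 12·21.5 − 3·32.5 = 160.5000; (r_i+r_j)·cross = 15·160.5000 = 2407.5000
edge 6: (3,21.5)→(0.5,16)  cross = 3·16 − 0.5·21.5 = 37.2500; (r_i+r_j)·cross = 3.5·37.2500 = 130.3750
Σcross = 523.7500 → A = |Σcross|/2 = 261.8750 mm²
Σ(r_i+r_j)·cross = 16069.2500 → first moment M = |Σ|/6 = 2678.2083
R_c = M/A = 2678.2083/261.8750 = 10.2270 mm
θ = 248° = 4.328417 rad
V = θ·R_c·A = 4.328417·10.2270·261.8750 = 11592.401 mm³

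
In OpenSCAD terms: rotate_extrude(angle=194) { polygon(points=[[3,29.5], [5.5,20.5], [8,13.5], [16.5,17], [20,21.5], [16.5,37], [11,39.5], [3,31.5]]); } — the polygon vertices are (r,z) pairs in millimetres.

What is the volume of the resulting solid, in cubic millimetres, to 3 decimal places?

Volume = 11451.950 mm³

Profile (r,z), 8 vertices: (3,29.5) (5.5,20.5) (8,13.5) (16.5,17) (20,21.5) (16.5,37) (11,39.5) (3,31.5)
edge 0: (3,29.5)→(5.5,20.5)  cross = 3·20.5 − 5.5·29.5 = -100.7500; (r_i+r_j)·cross = 8.5·-100.7500 = -856.3750
edge 1: (5.5,20.5)→(8,13.5)  cross = 5.5·13.5 − 8·20.5 = -89.7500; (r_i+r_j)·cross = 13.5·-89.7500 = -1211.6250
edge 2: (8,13.5)→(16.5,17)  cross = 8·17 − 16.5·13.5 = -86.7500; (r_i+r_j)·cross = 24.5·-86.7500 = -2125.3750
edge 3: (16.5,17)→(20,21.5)  cross = 16.5·21.5 − 20·17 = 14.7500; (r_i+r_j)·cross = 36.5·14.7500 = 538.3750
edge 4: (20,21.5)→(16.5,37)  cross = 20·37 − 16.5·21.5 = 385.2500; (r_i+r_j)·cross = 36.5·385.2500 = 14061.6250
edge 5: (16.5,37)→(11,39.5)  cross = 16.5·39.5 − 11·37 = 244.7500; (r_i+r_j)·cross = 27.5·244.7500 = 6730.6250
edge 6: (11,39.5)→(3,31.5)  cross = 11·31.5 − 3·39.5 = 228.0000; (r_i+r_j)·cross = 14·228.0000 = 3192.0000
edge 7: (3,31.5)→(3,29.5)  cross = 3·29.5 − 3·31.5 = -6.0000; (r_i+r_j)·cross = 6·-6.0000 = -36.0000
Σcross = 589.5000 → A = |Σcross|/2 = 294.7500 mm²
Σ(r_i+r_j)·cross = 20293.2500 → first moment M = |Σ|/6 = 3382.2083
R_c = M/A = 3382.2083/294.7500 = 11.4748 mm
θ = 194° = 3.385939 rad
V = θ·R_c·A = 3.385939·11.4748·294.7500 = 11451.950 mm³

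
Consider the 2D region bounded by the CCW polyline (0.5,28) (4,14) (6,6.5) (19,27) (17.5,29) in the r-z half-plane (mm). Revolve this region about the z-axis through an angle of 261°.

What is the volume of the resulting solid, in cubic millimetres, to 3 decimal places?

Profile (r,z), 5 vertices: (0.5,28) (4,14) (6,6.5) (19,27) (17.5,29)
edge 0: (0.5,28)→(4,14)  cross = 0.5·14 − 4·28 = -105.0000; (r_i+r_j)·cross = 4.5·-105.0000 = -472.5000
edge 1: (4,14)→(6,6.5)  cross = 4·6.5 − 6·14 = -58.0000; (r_i+r_j)·cross = 10·-58.0000 = -580.0000
edge 2: (6,6.5)→(19,27)  cross = 6·27 − 19·6.5 = 38.5000; (r_i+r_j)·cross = 25·38.5000 = 962.5000
edge 3: (19,27)→(17.5,29)  cross = 19·29 − 17.5·27 = 78.5000; (r_i+r_j)·cross = 36.5·78.5000 = 2865.2500
edge 4: (17.5,29)→(0.5,28)  cross = 17.5·28 − 0.5·29 = 475.5000; (r_i+r_j)·cross = 18·475.5000 = 8559.0000
Σcross = 429.5000 → A = |Σcross|/2 = 214.7500 mm²
Σ(r_i+r_j)·cross = 11334.2500 → first moment M = |Σ|/6 = 1889.0417
R_c = M/A = 1889.0417/214.7500 = 8.7965 mm
θ = 261° = 4.555309 rad
V = θ·R_c·A = 4.555309·8.7965·214.7500 = 8605.169 mm³

Volume = 8605.169 mm³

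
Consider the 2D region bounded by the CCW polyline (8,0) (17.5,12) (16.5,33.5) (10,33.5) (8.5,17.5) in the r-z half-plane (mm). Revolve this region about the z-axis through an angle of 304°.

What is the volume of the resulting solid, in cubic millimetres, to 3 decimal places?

Profile (r,z), 5 vertices: (8,0) (17.5,12) (16.5,33.5) (10,33.5) (8.5,17.5)
edge 0: (8,0)→(17.5,12)  cross = 8·12 − 17.5·0 = 96.0000; (r_i+r_j)·cross = 25.5·96.0000 = 2448.0000
edge 1: (17.5,12)→(16.5,33.5)  cross = 17.5·33.5 − 16.5·12 = 388.2500; (r_i+r_j)·cross = 34·388.2500 = 13200.5000
edge 2: (16.5,33.5)→(10,33.5)  cross = 16.5·33.5 − 10·33.5 = 217.7500; (r_i+r_j)·cross = 26.5·217.7500 = 5770.3750
edge 3: (10,33.5)→(8.5,17.5)  cross = 10·17.5 − 8.5·33.5 = -109.7500; (r_i+r_j)·cross = 18.5·-109.7500 = -2030.3750
edge 4: (8.5,17.5)→(8,0)  cross = 8.5·0 − 8·17.5 = -140.0000; (r_i+r_j)·cross = 16.5·-140.0000 = -2310.0000
Σcross = 452.2500 → A = |Σcross|/2 = 226.1250 mm²
Σ(r_i+r_j)·cross = 17078.5000 → first moment M = |Σ|/6 = 2846.4167
R_c = M/A = 2846.4167/226.1250 = 12.5878 mm
θ = 304° = 5.305801 rad
V = θ·R_c·A = 5.305801·12.5878·226.1250 = 15102.520 mm³

Volume = 15102.520 mm³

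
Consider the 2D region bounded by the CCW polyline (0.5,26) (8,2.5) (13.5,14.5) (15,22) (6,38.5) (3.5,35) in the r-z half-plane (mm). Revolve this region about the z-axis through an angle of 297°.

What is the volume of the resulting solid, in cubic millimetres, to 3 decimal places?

Profile (r,z), 6 vertices: (0.5,26) (8,2.5) (13.5,14.5) (15,22) (6,38.5) (3.5,35)
edge 0: (0.5,26)→(8,2.5)  cross = 0.5·2.5 − 8·26 = -206.7500; (r_i+r_j)·cross = 8.5·-206.7500 = -1757.3750
edge 1: (8,2.5)→(13.5,14.5)  cross = 8·14.5 − 13.5·2.5 = 82.2500; (r_i+r_j)·cross = 21.5·82.2500 = 1768.3750
edge 2: (13.5,14.5)→(15,22)  cross = 13.5·22 − 15·14.5 = 79.5000; (r_i+r_j)·cross = 28.5·79.5000 = 2265.7500
edge 3: (15,22)→(6,38.5)  cross = 15·38.5 − 6·22 = 445.5000; (r_i+r_j)·cross = 21·445.5000 = 9355.5000
edge 4: (6,38.5)→(3.5,35)  cross = 6·35 − 3.5·38.5 = 75.2500; (r_i+r_j)·cross = 9.5·75.2500 = 714.8750
edge 5: (3.5,35)→(0.5,26)  cross = 3.5·26 − 0.5·35 = 73.5000; (r_i+r_j)·cross = 4·73.5000 = 294.0000
Σcross = 549.2500 → A = |Σcross|/2 = 274.6250 mm²
Σ(r_i+r_j)·cross = 12641.1250 → first moment M = |Σ|/6 = 2106.8542
R_c = M/A = 2106.8542/274.6250 = 7.6717 mm
θ = 297° = 5.183628 rad
V = θ·R_c·A = 5.183628·7.6717·274.6250 = 10921.148 mm³

Volume = 10921.148 mm³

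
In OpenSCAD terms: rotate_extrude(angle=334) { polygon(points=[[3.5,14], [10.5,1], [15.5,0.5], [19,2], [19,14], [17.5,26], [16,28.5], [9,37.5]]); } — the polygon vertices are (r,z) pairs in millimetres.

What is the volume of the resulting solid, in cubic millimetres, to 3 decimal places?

Profile (r,z), 8 vertices: (3.5,14) (10.5,1) (15.5,0.5) (19,2) (19,14) (17.5,26) (16,28.5) (9,37.5)
edge 0: (3.5,14)→(10.5,1)  cross = 3.5·1 − 10.5·14 = -143.5000; (r_i+r_j)·cross = 14·-143.5000 = -2009.0000
edge 1: (10.5,1)→(15.5,0.5)  cross = 10.5·0.5 − 15.5·1 = -10.2500; (r_i+r_j)·cross = 26·-10.2500 = -266.5000
edge 2: (15.5,0.5)→(19,2)  cross = 15.5·2 − 19·0.5 = 21.5000; (r_i+r_j)·cross = 34.5·21.5000 = 741.7500
edge 3: (19,2)→(19,14)  cross = 19·14 − 19·2 = 228.0000; (r_i+r_j)·cross = 38·228.0000 = 8664.0000
edge 4: (19,14)→(17.5,26)  cross = 19·26 − 17.5·14 = 249.0000; (r_i+r_j)·cross = 36.5·249.0000 = 9088.5000
edge 5: (17.5,26)→(16,28.5)  cross = 17.5·28.5 − 16·26 = 82.7500; (r_i+r_j)·cross = 33.5·82.7500 = 2772.1250
edge 6: (16,28.5)→(9,37.5)  cross = 16·37.5 − 9·28.5 = 343.5000; (r_i+r_j)·cross = 25·343.5000 = 8587.5000
edge 7: (9,37.5)→(3.5,14)  cross = 9·14 − 3.5·37.5 = -5.2500; (r_i+r_j)·cross = 12.5·-5.2500 = -65.6250
Σcross = 765.7500 → A = |Σcross|/2 = 382.8750 mm²
Σ(r_i+r_j)·cross = 27512.7500 → first moment M = |Σ|/6 = 4585.4583
R_c = M/A = 4585.4583/382.8750 = 11.9764 mm
θ = 334° = 5.829400 rad
V = θ·R_c·A = 5.829400·11.9764·382.8750 = 26730.469 mm³

Volume = 26730.469 mm³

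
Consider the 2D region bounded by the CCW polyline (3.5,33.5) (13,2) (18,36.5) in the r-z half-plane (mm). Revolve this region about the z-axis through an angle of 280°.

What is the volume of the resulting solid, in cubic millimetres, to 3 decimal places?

Profile (r,z), 3 vertices: (3.5,33.5) (13,2) (18,36.5)
edge 0: (3.5,33.5)→(13,2)  cross = 3.5·2 − 13·33.5 = -428.5000; (r_i+r_j)·cross = 16.5·-428.5000 = -7070.2500
edge 1: (13,2)→(18,36.5)  cross = 13·36.5 − 18·2 = 438.5000; (r_i+r_j)·cross = 31·438.5000 = 13593.5000
edge 2: (18,36.5)→(3.5,33.5)  cross = 18·33.5 − 3.5·36.5 = 475.2500; (r_i+r_j)·cross = 21.5·475.2500 = 10217.8750
Σcross = 485.2500 → A = |Σcross|/2 = 242.6250 mm²
Σ(r_i+r_j)·cross = 16741.1250 → first moment M = |Σ|/6 = 2790.1875
R_c = M/A = 2790.1875/242.6250 = 11.5000 mm
θ = 280° = 4.886922 rad
V = θ·R_c·A = 4.886922·11.5000·242.6250 = 13635.428 mm³

Volume = 13635.428 mm³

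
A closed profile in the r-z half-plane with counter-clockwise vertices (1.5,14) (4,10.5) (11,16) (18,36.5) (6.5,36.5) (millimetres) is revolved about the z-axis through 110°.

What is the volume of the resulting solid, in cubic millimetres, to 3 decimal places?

Volume = 4118.584 mm³

Profile (r,z), 5 vertices: (1.5,14) (4,10.5) (11,16) (18,36.5) (6.5,36.5)
edge 0: (1.5,14)→(4,10.5)  cross = 1.5·10.5 − 4·14 = -40.2500; (r_i+r_j)·cross = 5.5·-40.2500 = -221.3750
edge 1: (4,10.5)→(11,16)  cross = 4·16 − 11·10.5 = -51.5000; (r_i+r_j)·cross = 15·-51.5000 = -772.5000
edge 2: (11,16)→(18,36.5)  cross = 11·36.5 − 18·16 = 113.5000; (r_i+r_j)·cross = 29·113.5000 = 3291.5000
edge 3: (18,36.5)→(6.5,36.5)  cross = 18·36.5 − 6.5·36.5 = 419.7500; (r_i+r_j)·cross = 24.5·419.7500 = 10283.8750
edge 4: (6.5,36.5)→(1.5,14)  cross = 6.5·14 − 1.5·36.5 = 36.2500; (r_i+r_j)·cross = 8·36.2500 = 290.0000
Σcross = 477.7500 → A = |Σcross|/2 = 238.8750 mm²
Σ(r_i+r_j)·cross = 12871.5000 → first moment M = |Σ|/6 = 2145.2500
R_c = M/A = 2145.2500/238.8750 = 8.9806 mm
θ = 110° = 1.919862 rad
V = θ·R_c·A = 1.919862·8.9806·238.8750 = 4118.584 mm³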